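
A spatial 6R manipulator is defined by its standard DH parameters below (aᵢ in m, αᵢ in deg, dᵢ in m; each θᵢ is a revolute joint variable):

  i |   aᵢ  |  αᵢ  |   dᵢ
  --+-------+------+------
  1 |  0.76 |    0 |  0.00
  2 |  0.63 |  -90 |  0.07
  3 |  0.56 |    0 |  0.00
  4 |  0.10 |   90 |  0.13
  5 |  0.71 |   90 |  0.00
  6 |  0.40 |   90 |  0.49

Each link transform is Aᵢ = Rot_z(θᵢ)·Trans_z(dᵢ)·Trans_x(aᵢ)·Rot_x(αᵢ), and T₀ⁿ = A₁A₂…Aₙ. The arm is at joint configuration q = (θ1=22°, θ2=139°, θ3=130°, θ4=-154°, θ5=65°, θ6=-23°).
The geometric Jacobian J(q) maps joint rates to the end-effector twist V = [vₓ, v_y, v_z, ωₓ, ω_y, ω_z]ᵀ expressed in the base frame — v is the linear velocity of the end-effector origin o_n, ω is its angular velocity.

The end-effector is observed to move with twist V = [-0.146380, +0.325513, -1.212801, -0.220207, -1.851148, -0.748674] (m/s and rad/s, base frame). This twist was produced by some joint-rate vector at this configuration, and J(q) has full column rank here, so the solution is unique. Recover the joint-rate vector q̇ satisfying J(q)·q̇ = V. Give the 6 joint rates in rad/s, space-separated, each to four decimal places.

-0.3630 0.6580 0.7660 0.6900 -0.7930 -0.8660

o_n = [-0.7674, -0.1604, -0.0951]
J₁: ẑ×o_n = [0.1604, -0.7674, 0.0000], ω = ẑ
J2: z=[0.0000, 0.0000, 1.0000] o=[0.7047, 0.2847, 0.0000] → [0.4451, -1.4720, 0.0000, 0.0000, 0.0000, 1.0000]
J3: z=[-0.3256, -0.9455, 0.0000] o=[0.1090, 0.4898, 0.0700] → [0.1561, -0.0538, -0.6169, -0.3256, -0.9455, 0.0000]
J4: z=[-0.3256, -0.9455, 0.0000] o=[0.4493, 0.3726, -0.3590] → [-0.2495, 0.0859, -0.9769, -0.3256, -0.9455, 0.0000]
J5: z=[0.3846, -0.1324, 0.9135] o=[0.3206, 0.2794, -0.3183] → [0.3723, -1.0798, -0.3132, 0.3846, -0.1324, 0.9135]
J6: z=[-0.6453, 0.6691, 0.3686] o=[-0.1480, -0.2397, -0.1963] → [0.0384, -0.1630, 0.3632, -0.6453, 0.6691, 0.3686]
q̇ = J⁺·V = [-0.3630, 0.6580, 0.7660, 0.6900, -0.7930, -0.8660]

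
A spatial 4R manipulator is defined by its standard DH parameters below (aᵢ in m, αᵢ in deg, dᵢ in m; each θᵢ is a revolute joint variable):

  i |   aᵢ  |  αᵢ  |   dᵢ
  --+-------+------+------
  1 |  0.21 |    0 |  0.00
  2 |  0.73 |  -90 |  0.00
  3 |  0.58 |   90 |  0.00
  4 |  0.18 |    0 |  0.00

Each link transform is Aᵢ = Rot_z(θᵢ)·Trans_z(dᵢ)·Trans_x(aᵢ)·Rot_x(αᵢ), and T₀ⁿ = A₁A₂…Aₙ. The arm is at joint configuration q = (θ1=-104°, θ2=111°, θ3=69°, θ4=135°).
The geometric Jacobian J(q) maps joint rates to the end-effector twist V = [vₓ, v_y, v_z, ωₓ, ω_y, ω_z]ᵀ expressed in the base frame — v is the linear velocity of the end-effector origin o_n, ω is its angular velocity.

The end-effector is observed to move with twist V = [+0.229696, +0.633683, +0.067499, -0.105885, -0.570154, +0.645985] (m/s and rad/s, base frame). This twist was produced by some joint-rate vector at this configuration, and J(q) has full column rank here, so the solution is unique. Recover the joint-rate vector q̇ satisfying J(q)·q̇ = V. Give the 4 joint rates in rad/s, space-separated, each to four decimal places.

0.7840 -0.0710 -0.5530 -0.1870

o_n = [0.8193, 0.0313, -0.4227]
J₁: ẑ×o_n = [-0.0313, 0.8193, 0.0000], ω = ẑ
J2: z=[0.0000, 0.0000, 1.0000] o=[-0.0508, -0.2038, 0.0000] → [-0.2351, 0.8701, 0.0000, 0.0000, 0.0000, 1.0000]
J3: z=[-0.1219, 0.9925, 0.0000] o=[0.6738, -0.1148, 0.0000] → [-0.4195, -0.0515, -0.1622, -0.1219, 0.9925, 0.0000]
J4: z=[0.9266, 0.1138, 0.3584] o=[0.8801, -0.0895, -0.5415] → [-0.0298, -0.1319, 0.1188, 0.9266, 0.1138, 0.3584]
q̇ = J⁺·V = [0.7840, -0.0710, -0.5530, -0.1870]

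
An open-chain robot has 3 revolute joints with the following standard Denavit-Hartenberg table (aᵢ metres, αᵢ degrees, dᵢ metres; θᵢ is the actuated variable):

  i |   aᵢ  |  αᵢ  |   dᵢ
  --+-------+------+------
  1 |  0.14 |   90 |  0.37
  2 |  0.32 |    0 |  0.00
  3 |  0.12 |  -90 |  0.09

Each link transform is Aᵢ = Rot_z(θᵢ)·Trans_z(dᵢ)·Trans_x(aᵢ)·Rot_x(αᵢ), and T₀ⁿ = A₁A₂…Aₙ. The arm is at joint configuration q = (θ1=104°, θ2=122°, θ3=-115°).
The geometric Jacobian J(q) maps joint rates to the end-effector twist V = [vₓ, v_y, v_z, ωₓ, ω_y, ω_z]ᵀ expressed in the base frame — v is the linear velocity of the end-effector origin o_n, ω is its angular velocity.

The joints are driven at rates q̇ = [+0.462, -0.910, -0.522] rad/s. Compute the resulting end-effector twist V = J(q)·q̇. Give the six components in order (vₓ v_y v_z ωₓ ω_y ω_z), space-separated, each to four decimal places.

o_n = [0.0657, 0.1086, 0.6560]
J₁: ẑ×o_n = [-0.1086, 0.0657, 0.0000], ω = ẑ
J2: z=[0.9703, 0.2419, 0.0000] o=[-0.0339, 0.1358, 0.3700] → [0.0692, -0.2775, -0.0505, 0.9703, 0.2419, 0.0000]
J3: z=[0.9703, 0.2419, 0.0000] o=[0.0072, -0.0287, 0.6414] → [0.0035, -0.0142, 0.1191, 0.9703, 0.2419, 0.0000]
V = J·q̇ = [-0.1150, 0.2903, -0.0162, -1.3895, -0.3464, 0.4620]

-0.1150 0.2903 -0.0162 -1.3895 -0.3464 0.4620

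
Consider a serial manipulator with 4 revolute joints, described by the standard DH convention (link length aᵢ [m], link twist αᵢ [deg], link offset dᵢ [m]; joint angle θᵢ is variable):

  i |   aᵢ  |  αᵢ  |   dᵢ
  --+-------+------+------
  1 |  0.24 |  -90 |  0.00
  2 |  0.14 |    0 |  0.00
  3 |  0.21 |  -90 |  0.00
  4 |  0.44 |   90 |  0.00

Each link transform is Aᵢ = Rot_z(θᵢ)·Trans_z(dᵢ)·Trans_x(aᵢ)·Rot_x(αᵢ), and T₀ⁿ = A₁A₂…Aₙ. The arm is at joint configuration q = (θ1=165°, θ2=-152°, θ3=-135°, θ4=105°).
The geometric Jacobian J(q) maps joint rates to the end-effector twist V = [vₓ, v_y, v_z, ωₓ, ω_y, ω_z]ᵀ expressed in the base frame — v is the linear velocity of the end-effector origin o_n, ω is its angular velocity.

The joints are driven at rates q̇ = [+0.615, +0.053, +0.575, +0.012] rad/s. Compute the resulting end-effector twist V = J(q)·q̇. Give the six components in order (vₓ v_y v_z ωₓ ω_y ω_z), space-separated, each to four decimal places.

-0.2220 -0.0339 -0.0062 -0.1515 -0.6096 0.6115

o_n = [-0.0296, 0.4479, -0.0262]
J₁: ẑ×o_n = [-0.4479, -0.0296, 0.0000], ω = ẑ
J2: z=[-0.2588, -0.9659, 0.0000] o=[-0.2318, 0.0621, 0.0000] → [0.0253, -0.0068, 0.0955, -0.2588, -0.9659, 0.0000]
J3: z=[-0.2588, -0.9659, 0.0000] o=[-0.1124, 0.0301, 0.0657] → [0.0888, -0.0238, -0.0281, -0.2588, -0.9659, 0.0000]
J4: z=[0.9237, -0.2475, -0.2924] o=[-0.1717, 0.0460, -0.1351] → [0.0906, -0.1422, 0.4064, 0.9237, -0.2475, -0.2924]
V = J·q̇ = [-0.2220, -0.0339, -0.0062, -0.1515, -0.6096, 0.6115]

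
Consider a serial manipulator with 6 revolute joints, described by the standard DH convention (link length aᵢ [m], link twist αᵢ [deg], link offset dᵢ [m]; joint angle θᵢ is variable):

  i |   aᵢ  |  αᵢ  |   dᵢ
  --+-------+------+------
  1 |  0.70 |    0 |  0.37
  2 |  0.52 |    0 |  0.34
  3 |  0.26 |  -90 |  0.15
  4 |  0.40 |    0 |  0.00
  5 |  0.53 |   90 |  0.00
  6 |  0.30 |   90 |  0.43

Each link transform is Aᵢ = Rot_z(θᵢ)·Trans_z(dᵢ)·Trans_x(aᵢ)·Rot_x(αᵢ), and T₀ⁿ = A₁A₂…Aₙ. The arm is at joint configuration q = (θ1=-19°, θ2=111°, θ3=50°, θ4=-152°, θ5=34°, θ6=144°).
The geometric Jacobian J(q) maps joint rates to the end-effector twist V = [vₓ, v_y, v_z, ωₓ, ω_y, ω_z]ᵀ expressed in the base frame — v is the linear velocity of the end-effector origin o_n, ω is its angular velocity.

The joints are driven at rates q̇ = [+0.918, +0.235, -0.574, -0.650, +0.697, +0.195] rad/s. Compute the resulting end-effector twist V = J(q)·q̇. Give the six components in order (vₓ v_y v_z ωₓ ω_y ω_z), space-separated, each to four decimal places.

0.0178 0.7747 -0.2357 0.1067 -0.1430 0.4875

o_n = [1.0140, -0.2213, 1.0996]
J₁: ẑ×o_n = [0.2213, 1.0140, -0.0000], ω = ẑ
J2: z=[0.0000, 0.0000, 1.0000] o=[0.6619, -0.2279, 0.3700] → [-0.0066, 0.3522, 0.0000, 0.0000, 0.0000, 1.0000]
J3: z=[0.0000, 0.0000, 1.0000] o=[0.6437, 0.2918, 0.7100] → [0.5131, 0.3703, -0.0000, 0.0000, 0.0000, 1.0000]
J4: z=[-0.6157, -0.7880, 0.0000] o=[0.4388, 0.4519, 0.8600] → [-0.1888, 0.1475, 0.8677, -0.6157, -0.7880, 0.0000]
J5: z=[-0.6157, -0.7880, 0.0000] o=[0.7171, 0.2344, 1.0478] → [-0.0408, 0.0319, 0.5145, -0.6157, -0.7880, 0.0000]
J6: z=[0.6958, -0.5436, -0.4695] o=[0.9132, 0.0812, 1.5158] → [0.0842, 0.2422, -0.1557, 0.6958, -0.5436, -0.4695]
V = J·q̇ = [0.0178, 0.7747, -0.2357, 0.1067, -0.1430, 0.4875]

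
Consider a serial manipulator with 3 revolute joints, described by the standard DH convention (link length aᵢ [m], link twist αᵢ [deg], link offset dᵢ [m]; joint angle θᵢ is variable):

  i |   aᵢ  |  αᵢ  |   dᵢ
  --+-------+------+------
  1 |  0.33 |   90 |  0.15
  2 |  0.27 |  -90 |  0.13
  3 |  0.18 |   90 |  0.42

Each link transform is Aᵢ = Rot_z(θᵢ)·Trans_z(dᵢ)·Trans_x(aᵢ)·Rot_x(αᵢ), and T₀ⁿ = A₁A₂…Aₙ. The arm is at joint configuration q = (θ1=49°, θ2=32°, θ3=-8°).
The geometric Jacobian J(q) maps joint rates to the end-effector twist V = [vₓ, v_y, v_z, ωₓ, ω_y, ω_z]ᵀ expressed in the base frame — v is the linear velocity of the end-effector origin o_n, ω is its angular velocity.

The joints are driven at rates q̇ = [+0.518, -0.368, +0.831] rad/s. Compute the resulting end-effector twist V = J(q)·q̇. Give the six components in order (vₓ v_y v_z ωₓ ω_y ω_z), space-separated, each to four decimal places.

-0.0948 0.5017 -0.0470 -0.5666 -0.0909 1.2227

o_n = [0.4369, 0.2663, 0.7437]
J₁: ẑ×o_n = [-0.2663, 0.4369, 0.0000], ω = ẑ
J2: z=[0.7547, -0.6561, 0.0000] o=[0.2165, 0.2491, 0.1500] → [-0.3895, -0.4481, 0.1576, 0.7547, -0.6561, 0.0000]
J3: z=[-0.3477, -0.3999, 0.8480] o=[0.4648, 0.3366, 0.2931] → [-0.1206, 0.1330, 0.0133, -0.3477, -0.3999, 0.8480]
V = J·q̇ = [-0.0948, 0.5017, -0.0470, -0.5666, -0.0909, 1.2227]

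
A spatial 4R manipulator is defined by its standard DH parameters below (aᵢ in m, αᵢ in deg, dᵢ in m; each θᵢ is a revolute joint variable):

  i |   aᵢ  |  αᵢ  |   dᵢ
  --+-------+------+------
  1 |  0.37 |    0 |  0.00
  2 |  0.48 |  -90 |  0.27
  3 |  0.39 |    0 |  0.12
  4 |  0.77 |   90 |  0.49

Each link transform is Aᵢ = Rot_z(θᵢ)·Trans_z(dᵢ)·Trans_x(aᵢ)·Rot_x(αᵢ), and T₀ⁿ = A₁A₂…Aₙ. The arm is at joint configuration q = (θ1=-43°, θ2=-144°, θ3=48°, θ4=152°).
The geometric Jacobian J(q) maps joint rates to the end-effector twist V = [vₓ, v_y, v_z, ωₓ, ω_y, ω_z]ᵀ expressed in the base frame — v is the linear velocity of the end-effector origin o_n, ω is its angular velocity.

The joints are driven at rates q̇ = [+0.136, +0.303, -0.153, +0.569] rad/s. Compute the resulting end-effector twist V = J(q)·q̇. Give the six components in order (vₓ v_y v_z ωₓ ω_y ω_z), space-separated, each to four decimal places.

o_n = [0.1790, -0.8557, 0.2435]
J₁: ẑ×o_n = [0.8557, 0.1790, -0.0000], ω = ẑ
J2: z=[0.0000, 0.0000, 1.0000] o=[0.2706, -0.2523, 0.0000] → [0.6033, -0.0916, 0.0000, 0.0000, 0.0000, 1.0000]
J3: z=[-0.1219, -0.9925, 0.0000] o=[-0.2058, -0.1938, 0.2700] → [0.0263, -0.0032, 0.4626, -0.1219, -0.9925, 0.0000]
J4: z=[-0.1219, -0.9925, 0.0000] o=[-0.4795, -0.2811, -0.0198] → [-0.2614, 0.0321, 0.7236, -0.1219, -0.9925, 0.0000]
V = J·q̇ = [0.1464, 0.0153, 0.3409, -0.0507, -0.4129, 0.4390]

0.1464 0.0153 0.3409 -0.0507 -0.4129 0.4390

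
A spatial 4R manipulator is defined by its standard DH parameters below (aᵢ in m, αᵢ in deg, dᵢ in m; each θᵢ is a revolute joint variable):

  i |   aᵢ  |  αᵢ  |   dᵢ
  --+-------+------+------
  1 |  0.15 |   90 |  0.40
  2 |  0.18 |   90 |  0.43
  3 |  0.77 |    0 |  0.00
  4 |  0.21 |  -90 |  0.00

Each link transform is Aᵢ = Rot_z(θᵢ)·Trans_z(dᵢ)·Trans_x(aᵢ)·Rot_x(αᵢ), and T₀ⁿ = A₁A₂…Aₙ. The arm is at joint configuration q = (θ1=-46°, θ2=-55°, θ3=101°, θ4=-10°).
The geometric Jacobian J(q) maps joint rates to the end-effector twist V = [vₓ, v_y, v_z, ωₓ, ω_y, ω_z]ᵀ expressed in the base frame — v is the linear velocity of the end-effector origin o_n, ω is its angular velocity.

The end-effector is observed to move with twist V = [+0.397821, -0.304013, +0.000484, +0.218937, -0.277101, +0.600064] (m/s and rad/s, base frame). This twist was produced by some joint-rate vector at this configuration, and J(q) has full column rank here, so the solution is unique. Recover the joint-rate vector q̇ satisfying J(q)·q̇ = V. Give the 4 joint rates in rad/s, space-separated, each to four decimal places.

0.3540 0.0350 0.1190 -0.5480

o_n = [-0.8882, -1.0897, 0.3759]
J₁: ẑ×o_n = [1.0897, -0.8882, 0.0000], ω = ẑ
J2: z=[-0.7193, -0.6947, 0.0000] o=[0.1042, -0.1079, 0.4000] → [0.0167, -0.0173, 0.0169, -0.7193, -0.6947, 0.0000]
J3: z=[-0.5690, 0.5892, -0.5736] o=[-0.1334, -0.4809, 0.2526] → [-0.2765, 0.5031, 0.7912, -0.5690, 0.5892, -0.5736]
J4: z=[-0.5690, 0.5892, -0.5736] o=[-0.7357, -0.9453, 0.3729] → [-0.0810, 0.0892, 0.1720, -0.5690, 0.5892, -0.5736]
q̇ = J⁺·V = [0.3540, 0.0350, 0.1190, -0.5480]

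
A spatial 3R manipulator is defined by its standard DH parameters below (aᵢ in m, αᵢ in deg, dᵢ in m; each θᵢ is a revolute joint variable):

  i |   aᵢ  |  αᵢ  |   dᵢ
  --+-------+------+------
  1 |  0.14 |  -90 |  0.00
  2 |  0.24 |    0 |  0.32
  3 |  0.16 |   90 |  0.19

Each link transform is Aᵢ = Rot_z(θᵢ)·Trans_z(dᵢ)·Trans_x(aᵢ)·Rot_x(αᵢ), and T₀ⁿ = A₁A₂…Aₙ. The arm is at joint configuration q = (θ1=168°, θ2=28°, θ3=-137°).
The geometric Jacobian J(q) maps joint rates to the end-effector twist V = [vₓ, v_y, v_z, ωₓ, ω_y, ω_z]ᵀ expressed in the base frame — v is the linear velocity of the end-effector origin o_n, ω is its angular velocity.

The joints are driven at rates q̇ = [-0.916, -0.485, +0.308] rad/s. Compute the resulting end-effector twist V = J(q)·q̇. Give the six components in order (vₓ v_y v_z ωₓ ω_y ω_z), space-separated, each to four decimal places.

o_n = [-0.3993, -0.4365, 0.0386]
J₁: ẑ×o_n = [0.4365, -0.3993, 0.0000], ω = ẑ
J2: z=[-0.2079, -0.9781, 0.0000] o=[-0.1369, 0.0291, 0.0000] → [-0.0378, 0.0080, -0.1598, -0.2079, -0.9781, 0.0000]
J3: z=[-0.2079, -0.9781, 0.0000] o=[-0.4107, -0.2398, -0.1127] → [-0.1480, 0.0315, 0.0521, -0.2079, -0.9781, 0.0000]
V = J·q̇ = [-0.4271, 0.3716, 0.0936, 0.0368, 0.1731, -0.9160]

-0.4271 0.3716 0.0936 0.0368 0.1731 -0.9160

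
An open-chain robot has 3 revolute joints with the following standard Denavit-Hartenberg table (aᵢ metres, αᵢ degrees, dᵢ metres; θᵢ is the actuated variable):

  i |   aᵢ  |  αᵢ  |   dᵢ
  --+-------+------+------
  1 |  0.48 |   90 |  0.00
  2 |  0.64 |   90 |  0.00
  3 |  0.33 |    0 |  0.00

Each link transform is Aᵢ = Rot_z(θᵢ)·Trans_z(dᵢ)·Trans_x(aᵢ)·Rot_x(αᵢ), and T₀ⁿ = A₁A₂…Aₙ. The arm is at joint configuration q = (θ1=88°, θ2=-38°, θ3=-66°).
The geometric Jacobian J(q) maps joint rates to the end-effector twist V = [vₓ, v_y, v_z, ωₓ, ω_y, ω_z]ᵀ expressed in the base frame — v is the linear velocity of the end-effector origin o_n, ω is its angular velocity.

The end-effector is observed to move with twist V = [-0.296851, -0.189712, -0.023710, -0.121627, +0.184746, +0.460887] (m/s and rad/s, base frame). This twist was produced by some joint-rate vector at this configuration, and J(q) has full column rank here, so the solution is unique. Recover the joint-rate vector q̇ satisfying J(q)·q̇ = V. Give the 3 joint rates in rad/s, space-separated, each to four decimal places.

0.2300 -0.1280 -0.2930

o_n = [-0.2632, 1.1000, -0.4767]
J₁: ẑ×o_n = [-1.1000, -0.2632, 0.0000], ω = ẑ
J2: z=[0.9994, -0.0349, 0.0000] o=[0.0168, 0.4797, 0.0000] → [0.0166, 0.4764, 0.6101, 0.9994, -0.0349, 0.0000]
J3: z=[-0.0215, -0.6153, -0.7880] o=[0.0344, 0.9837, -0.3940] → [0.1424, 0.2327, -0.1856, -0.0215, -0.6153, -0.7880]
q̇ = J⁺·V = [0.2300, -0.1280, -0.2930]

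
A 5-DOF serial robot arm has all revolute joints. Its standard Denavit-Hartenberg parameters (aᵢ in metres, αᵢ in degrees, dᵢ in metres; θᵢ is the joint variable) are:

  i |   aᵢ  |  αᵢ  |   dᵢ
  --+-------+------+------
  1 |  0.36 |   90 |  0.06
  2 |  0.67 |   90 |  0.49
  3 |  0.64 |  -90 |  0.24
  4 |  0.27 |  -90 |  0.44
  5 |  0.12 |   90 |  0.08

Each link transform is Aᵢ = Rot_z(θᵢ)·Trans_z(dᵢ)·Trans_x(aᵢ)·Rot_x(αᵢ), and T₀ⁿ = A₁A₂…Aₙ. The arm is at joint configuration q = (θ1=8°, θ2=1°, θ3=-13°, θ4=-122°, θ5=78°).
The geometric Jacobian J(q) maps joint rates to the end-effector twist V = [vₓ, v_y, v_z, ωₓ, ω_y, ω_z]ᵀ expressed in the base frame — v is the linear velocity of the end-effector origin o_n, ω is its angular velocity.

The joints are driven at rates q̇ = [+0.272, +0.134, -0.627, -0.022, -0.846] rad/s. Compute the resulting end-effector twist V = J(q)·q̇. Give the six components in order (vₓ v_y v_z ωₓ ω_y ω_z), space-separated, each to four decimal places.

o_n = [1.7277, -0.4442, -0.4501]
J₁: ẑ×o_n = [0.4442, 1.7277, -0.0000], ω = ẑ
J2: z=[0.1392, -0.9903, 0.0000] o=[0.3565, 0.0501, 0.0600] → [0.5051, 0.0710, 1.2891, 0.1392, -0.9903, 0.0000]
J3: z=[0.0173, 0.0024, -0.9998] o=[1.0881, -0.3419, 0.0717] → [-0.1035, -0.6305, -0.0033, 0.0173, 0.0024, -0.9998]
J4: z=[0.3583, -0.9336, 0.0039] o=[1.6896, -0.1120, -0.1574] → [0.2746, 0.1050, -0.0835, 0.3583, -0.9336, 0.0039]
J5: z=[0.8008, 0.3052, -0.5154] o=[1.7177, -0.5735, -0.3870] → [0.0474, 0.0453, 0.1005, 0.8008, 0.3052, -0.5154]
V = J·q̇ = [0.2073, 0.8341, 0.0916, -0.6775, -0.3719, 1.3349]

0.2073 0.8341 0.0916 -0.6775 -0.3719 1.3349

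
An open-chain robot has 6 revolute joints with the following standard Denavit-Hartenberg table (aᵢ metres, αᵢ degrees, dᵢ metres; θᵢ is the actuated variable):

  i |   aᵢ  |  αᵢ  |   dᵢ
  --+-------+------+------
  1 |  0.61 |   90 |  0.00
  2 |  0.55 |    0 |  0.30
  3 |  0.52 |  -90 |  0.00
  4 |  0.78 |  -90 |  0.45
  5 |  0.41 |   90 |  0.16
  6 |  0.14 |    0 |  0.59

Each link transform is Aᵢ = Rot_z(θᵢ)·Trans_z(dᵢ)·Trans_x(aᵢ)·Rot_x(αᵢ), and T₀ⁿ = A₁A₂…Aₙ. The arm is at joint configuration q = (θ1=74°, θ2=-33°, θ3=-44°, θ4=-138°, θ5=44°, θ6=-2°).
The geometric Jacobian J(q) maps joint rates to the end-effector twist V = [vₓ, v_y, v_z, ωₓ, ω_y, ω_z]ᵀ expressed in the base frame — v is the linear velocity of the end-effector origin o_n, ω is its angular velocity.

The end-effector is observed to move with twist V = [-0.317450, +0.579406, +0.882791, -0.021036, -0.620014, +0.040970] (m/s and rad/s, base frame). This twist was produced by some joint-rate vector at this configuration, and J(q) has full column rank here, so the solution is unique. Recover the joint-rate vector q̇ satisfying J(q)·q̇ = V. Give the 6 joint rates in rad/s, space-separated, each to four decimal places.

o_n = [1.8121, 0.9642, 0.3514]
J₁: ẑ×o_n = [-0.9642, 1.8121, 0.0000], ω = ẑ
J2: z=[0.9613, -0.2756, 0.0000] o=[0.1681, 0.5864, 0.0000] → [-0.0969, -0.3378, 0.8163, 0.9613, -0.2756, 0.0000]
J3: z=[0.9613, -0.2756, 0.0000] o=[0.5837, 0.9471, -0.2996] → [-0.1794, -0.6257, 0.3551, 0.9613, -0.2756, 0.0000]
J4: z=[0.2686, 0.9366, 0.2250] o=[0.6159, 1.0595, -0.8062] → [1.1057, -0.0418, -1.1460, 0.2686, 0.9366, 0.2250]
J5: z=[0.7558, -0.0601, -0.6520] o=[1.2025, 1.2118, -0.1402] → [-0.1910, -0.7690, -0.1505, 0.7558, -0.0601, -0.6520]
J6: z=[0.6080, 0.4340, 0.6648] o=[1.4231, 0.8336, -0.0950] → [0.1069, -0.0128, -0.0894, 0.6080, 0.4340, 0.6648]
q̇ = J⁺·V = [0.2840, 0.8670, 0.1770, 0.0560, -0.5960, -0.9690]

0.2840 0.8670 0.1770 0.0560 -0.5960 -0.9690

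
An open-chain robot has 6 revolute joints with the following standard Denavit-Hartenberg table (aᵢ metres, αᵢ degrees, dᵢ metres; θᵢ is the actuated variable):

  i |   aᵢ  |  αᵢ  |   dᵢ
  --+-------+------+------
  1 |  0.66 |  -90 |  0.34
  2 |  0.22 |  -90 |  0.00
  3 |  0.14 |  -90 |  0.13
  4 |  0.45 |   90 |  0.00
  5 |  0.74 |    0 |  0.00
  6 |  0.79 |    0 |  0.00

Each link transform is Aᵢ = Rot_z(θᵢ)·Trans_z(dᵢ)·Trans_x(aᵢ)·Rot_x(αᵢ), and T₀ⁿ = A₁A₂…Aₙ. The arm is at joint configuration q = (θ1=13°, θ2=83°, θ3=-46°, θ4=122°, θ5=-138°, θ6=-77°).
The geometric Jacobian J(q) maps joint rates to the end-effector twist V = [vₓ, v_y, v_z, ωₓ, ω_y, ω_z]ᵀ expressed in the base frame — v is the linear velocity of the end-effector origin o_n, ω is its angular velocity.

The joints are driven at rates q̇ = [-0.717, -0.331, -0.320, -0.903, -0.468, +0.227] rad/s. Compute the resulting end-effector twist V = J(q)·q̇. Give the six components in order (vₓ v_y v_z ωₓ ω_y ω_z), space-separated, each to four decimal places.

0.1484 -0.5009 -0.0981 0.0584 0.1667 0.0921

o_n = [-0.1219, 0.3974, -0.3109]
J₁: ẑ×o_n = [-0.3974, -0.1219, 0.0000], ω = ẑ
J2: z=[-0.2250, 0.9744, 0.0000] o=[0.6431, 0.1485, 0.3400] → [-0.6342, -0.1464, 0.6894, -0.2250, 0.9744, 0.0000]
J3: z=[-0.9671, -0.2233, -0.1219] o=[0.6692, 0.1545, 0.1216] → [0.1262, -0.3219, -0.4116, -0.9671, -0.2233, -0.1219]
J4: z=[0.2417, -0.6571, -0.7140] o=[0.5324, 0.2263, 0.0093] → [0.3326, 0.5445, -0.3886, 0.2417, -0.6571, -0.7140]
J5: z=[0.4452, 0.7289, -0.5201] o=[0.9204, 0.1398, 0.2202] → [-0.2531, 0.7785, 0.8744, 0.4452, 0.7289, -0.5201]
J6: z=[0.4452, 0.7289, -0.5201] o=[0.3266, 0.5709, 0.3160] → [-0.5471, 0.5123, 0.2496, 0.4452, 0.7289, -0.5201]
V = J·q̇ = [0.1484, -0.5009, -0.0981, 0.0584, 0.1667, 0.0921]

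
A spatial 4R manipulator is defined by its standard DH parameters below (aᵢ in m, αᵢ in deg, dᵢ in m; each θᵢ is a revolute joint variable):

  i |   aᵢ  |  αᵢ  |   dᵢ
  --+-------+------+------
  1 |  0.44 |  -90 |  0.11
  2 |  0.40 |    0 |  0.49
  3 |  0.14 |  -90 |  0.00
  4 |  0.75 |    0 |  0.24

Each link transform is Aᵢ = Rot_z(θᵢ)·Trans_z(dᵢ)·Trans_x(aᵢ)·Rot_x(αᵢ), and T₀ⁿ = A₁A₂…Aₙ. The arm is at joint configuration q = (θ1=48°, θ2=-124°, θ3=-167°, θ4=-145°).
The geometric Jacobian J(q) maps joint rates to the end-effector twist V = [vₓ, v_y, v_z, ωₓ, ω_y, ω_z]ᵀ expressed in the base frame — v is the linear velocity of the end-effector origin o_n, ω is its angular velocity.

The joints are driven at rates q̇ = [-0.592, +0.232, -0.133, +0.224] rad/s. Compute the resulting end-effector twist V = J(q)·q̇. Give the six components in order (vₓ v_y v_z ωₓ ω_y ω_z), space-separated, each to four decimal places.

o_n = [-0.8028, 0.4836, 0.7985]
J₁: ẑ×o_n = [-0.4836, -0.8028, 0.0000], ω = ẑ
J2: z=[-0.7431, 0.6691, 0.0000] o=[0.2944, 0.3270, 0.1100] → [0.4607, 0.5116, 0.6177, -0.7431, 0.6691, 0.0000]
J3: z=[-0.7431, 0.6691, 0.0000] o=[-0.2194, 0.4886, 0.4416] → [0.2388, 0.2652, 0.3941, -0.7431, 0.6691, 0.0000]
J4: z=[-0.6247, -0.6938, -0.3584] o=[-0.1858, 0.5259, 0.3109] → [-0.3534, 0.5257, -0.4016, -0.6247, -0.6938, -0.3584]
V = J·q̇ = [0.2823, 0.6764, 0.0009, -0.2135, -0.0892, -0.6723]

0.2823 0.6764 0.0009 -0.2135 -0.0892 -0.6723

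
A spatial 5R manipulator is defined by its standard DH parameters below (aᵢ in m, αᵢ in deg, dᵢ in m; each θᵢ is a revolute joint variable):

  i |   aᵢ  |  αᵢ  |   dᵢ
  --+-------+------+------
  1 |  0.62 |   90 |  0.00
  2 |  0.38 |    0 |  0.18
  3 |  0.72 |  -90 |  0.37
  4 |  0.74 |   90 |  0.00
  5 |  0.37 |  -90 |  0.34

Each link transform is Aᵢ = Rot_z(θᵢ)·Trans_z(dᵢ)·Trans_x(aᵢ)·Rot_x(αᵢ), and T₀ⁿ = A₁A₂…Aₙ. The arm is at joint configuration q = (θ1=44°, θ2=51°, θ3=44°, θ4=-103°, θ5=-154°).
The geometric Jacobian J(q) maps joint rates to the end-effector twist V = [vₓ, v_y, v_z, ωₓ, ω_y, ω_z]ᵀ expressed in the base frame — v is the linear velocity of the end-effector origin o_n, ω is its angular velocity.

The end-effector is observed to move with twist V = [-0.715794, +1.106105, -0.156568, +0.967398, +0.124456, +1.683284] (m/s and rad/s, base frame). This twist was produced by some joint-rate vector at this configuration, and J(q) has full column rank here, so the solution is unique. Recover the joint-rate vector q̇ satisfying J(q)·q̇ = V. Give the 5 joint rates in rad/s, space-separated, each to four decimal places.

o_n = [1.3203, 0.0649, 0.6054]
J₁: ẑ×o_n = [-0.0649, 1.3203, 0.0000], ω = ẑ
J2: z=[0.6947, -0.7193, 0.0000] o=[0.4460, 0.4307, 0.0000] → [-0.4355, -0.4205, 0.3748, 0.6947, -0.7193, 0.0000]
J3: z=[0.6947, -0.7193, 0.0000] o=[0.7431, 0.4673, 0.2953] → [-0.2230, -0.2154, 0.1357, 0.6947, -0.7193, 0.0000]
J4: z=[-0.7166, -0.6920, -0.0872] o=[0.9549, 0.1576, 1.0126] → [0.2737, -0.3236, 0.3193, -0.7166, -0.6920, -0.0872]
J5: z=[-0.0952, 0.2208, -0.9707] o=[1.4662, -0.3510, 0.8467] → [0.3504, 0.1187, -0.0074, -0.0952, 0.2208, -0.9707]
q̇ = J⁺·V = [0.8040, 0.2380, 0.1580, -0.8560, -0.8290]

0.8040 0.2380 0.1580 -0.8560 -0.8290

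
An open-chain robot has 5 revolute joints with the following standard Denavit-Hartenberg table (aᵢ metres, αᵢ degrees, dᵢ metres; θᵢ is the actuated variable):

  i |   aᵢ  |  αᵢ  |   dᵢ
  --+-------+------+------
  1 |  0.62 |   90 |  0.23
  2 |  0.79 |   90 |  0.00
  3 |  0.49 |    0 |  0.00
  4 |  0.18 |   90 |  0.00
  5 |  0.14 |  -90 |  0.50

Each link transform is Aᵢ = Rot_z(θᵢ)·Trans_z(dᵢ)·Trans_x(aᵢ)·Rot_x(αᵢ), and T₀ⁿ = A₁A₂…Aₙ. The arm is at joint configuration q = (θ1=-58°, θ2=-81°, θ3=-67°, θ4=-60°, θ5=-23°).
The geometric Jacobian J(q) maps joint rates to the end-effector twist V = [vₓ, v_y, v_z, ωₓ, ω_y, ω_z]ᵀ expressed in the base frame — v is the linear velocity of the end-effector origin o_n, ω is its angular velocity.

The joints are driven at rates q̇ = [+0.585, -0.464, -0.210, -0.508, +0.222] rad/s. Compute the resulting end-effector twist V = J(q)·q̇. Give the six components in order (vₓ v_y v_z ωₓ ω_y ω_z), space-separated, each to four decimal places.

-0.1862 0.4118 0.0040 0.6413 -0.4028 0.8724

o_n = [0.7265, -0.4139, -0.1528]
J₁: ẑ×o_n = [0.4139, 0.7265, -0.0000], ω = ẑ
J2: z=[-0.8480, -0.5299, 0.0000] o=[0.3285, -0.5258, 0.2300] → [0.2029, -0.3247, 0.1160, -0.8480, -0.5299, 0.0000]
J3: z=[-0.5234, 0.8376, -0.1564] o=[0.3940, -0.6306, -0.5503] → [0.3668, 0.1560, -0.3919, -0.5234, 0.8376, -0.1564]
J4: z=[-0.5234, 0.8376, -0.1564] o=[0.7924, -0.4170, -0.7394] → [0.4918, 0.3173, 0.0536, -0.5234, 0.8376, -0.1564]
J5: z=[-0.5766, -0.2130, 0.7888] o=[0.9054, -0.3264, -0.6324] → [-0.0331, 0.1355, 0.0124, -0.5766, -0.2130, 0.7888]
V = J·q̇ = [-0.1862, 0.4118, 0.0040, 0.6413, -0.4028, 0.8724]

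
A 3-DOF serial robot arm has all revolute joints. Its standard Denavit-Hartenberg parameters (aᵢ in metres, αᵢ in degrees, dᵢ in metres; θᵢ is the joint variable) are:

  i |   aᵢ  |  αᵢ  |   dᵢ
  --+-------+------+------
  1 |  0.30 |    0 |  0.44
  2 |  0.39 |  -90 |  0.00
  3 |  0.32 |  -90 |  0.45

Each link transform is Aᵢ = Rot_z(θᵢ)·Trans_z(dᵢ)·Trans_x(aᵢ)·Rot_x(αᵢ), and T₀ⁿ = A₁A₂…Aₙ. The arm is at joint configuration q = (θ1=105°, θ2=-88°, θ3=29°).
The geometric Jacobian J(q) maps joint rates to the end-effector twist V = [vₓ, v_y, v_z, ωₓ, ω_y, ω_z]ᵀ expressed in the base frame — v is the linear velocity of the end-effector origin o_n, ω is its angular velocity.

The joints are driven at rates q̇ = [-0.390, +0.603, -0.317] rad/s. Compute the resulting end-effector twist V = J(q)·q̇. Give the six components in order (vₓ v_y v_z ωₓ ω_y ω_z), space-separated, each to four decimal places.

0.0267 0.1531 0.0887 0.0927 -0.3031 0.2130

o_n = [0.4314, 0.9160, 0.2849]
J₁: ẑ×o_n = [-0.9160, 0.4314, 0.0000], ω = ẑ
J2: z=[0.0000, 0.0000, 1.0000] o=[-0.0776, 0.2898, 0.4400] → [-0.6262, 0.5090, 0.0000, 0.0000, 0.0000, 1.0000]
J3: z=[-0.2924, 0.9563, 0.0000] o=[0.2953, 0.4038, 0.4400] → [-0.1484, -0.0454, -0.2799, -0.2924, 0.9563, 0.0000]
V = J·q̇ = [0.0267, 0.1531, 0.0887, 0.0927, -0.3031, 0.2130]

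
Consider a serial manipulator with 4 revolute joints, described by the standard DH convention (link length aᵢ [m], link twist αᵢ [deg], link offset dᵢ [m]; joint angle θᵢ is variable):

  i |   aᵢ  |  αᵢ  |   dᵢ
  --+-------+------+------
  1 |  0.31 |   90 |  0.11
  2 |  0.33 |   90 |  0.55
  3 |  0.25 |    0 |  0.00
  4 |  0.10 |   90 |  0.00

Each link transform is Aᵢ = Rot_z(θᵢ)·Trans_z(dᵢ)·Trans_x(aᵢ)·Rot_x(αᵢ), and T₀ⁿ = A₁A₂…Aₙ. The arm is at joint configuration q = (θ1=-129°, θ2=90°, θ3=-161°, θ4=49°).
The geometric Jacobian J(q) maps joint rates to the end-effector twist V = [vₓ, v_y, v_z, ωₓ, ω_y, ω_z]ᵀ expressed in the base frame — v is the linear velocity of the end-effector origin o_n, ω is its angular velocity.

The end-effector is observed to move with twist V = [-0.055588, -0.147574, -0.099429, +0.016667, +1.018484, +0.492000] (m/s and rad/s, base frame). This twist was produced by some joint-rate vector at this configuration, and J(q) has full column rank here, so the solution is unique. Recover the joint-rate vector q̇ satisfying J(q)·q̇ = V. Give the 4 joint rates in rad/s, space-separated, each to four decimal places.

0.4920 0.6280 -0.3080 -0.4940

o_n = [-0.4872, -0.0044, 0.1662]
J₁: ẑ×o_n = [0.0044, -0.4872, 0.0000], ω = ẑ
J2: z=[-0.7771, 0.6293, 0.0000] o=[-0.1951, -0.2409, 0.1100] → [0.0353, 0.0436, 0.0000, -0.7771, 0.6293, 0.0000]
J3: z=[-0.6293, -0.7771, -0.0000] o=[-0.6225, 0.1052, 0.4400] → [0.2128, -0.1723, 0.1741, -0.6293, -0.7771, -0.0000]
J4: z=[-0.6293, -0.7771, -0.0000] o=[-0.5593, 0.0540, 0.2036] → [0.0291, -0.0236, 0.0927, -0.6293, -0.7771, -0.0000]
q̇ = J⁺·V = [0.4920, 0.6280, -0.3080, -0.4940]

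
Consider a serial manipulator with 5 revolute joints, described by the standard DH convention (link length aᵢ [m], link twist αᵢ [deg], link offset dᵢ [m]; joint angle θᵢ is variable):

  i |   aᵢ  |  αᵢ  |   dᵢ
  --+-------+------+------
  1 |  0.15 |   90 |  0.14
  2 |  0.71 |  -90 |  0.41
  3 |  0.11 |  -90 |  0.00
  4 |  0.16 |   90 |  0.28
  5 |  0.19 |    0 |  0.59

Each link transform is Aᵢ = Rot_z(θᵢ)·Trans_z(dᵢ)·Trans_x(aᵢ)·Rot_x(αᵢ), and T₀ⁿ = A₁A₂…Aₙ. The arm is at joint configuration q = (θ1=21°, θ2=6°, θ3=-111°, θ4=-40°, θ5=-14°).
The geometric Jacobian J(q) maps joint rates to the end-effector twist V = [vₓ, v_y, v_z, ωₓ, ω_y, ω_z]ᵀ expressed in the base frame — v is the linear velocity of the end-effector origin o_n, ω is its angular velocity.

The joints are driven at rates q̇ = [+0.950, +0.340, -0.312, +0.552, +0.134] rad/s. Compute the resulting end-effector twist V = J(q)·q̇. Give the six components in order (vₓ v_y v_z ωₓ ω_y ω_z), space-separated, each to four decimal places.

o_n = [1.1134, -0.0962, 0.9069]
J₁: ẑ×o_n = [0.0962, 1.1134, -0.0000], ω = ẑ
J2: z=[0.3584, -0.9336, 0.0000] o=[0.1400, 0.0538, 0.1400] → [-0.7159, -0.2748, 0.8550, 0.3584, -0.9336, 0.0000]
J3: z=[-0.0976, -0.0375, 0.9945] o=[0.9462, -0.0760, 0.2142] → [-0.0059, 0.2339, 0.0082, -0.0976, -0.0375, 0.9945]
J4: z=[0.9952, -0.0018, 0.0976] o=[0.9464, -0.1859, 0.2101] → [-0.0100, -0.6772, 0.0896, 0.9952, -0.0018, 0.0976]
J5: z=[-0.0759, 0.6136, 0.7859] o=[1.2152, -0.3127, 0.3351] → [0.1807, -0.0366, 0.0461, -0.0759, 0.6136, 0.7859]
V = J·q̇ = [-0.1316, 0.5126, 0.3437, 0.6915, -0.2245, 0.7989]

-0.1316 0.5126 0.3437 0.6915 -0.2245 0.7989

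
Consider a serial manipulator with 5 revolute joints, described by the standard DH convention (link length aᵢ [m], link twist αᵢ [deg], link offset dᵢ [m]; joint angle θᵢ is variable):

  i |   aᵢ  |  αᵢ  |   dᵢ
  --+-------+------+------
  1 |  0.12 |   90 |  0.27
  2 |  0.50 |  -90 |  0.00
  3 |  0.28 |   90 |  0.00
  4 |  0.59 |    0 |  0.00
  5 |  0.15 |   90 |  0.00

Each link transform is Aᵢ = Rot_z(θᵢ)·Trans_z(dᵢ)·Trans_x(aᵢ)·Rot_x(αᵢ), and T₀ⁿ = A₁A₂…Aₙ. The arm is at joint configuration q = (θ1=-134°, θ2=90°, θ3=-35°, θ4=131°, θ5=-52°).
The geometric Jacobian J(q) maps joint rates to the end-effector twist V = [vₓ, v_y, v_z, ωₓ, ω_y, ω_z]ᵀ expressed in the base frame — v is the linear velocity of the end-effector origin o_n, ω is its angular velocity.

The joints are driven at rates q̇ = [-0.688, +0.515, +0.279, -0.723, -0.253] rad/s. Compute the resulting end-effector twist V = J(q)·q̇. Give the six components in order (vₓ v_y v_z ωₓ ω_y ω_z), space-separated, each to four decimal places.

0.3382 0.2925 0.0637 0.3985 0.0031 -0.1282

o_n = [0.3606, 0.3086, 0.7057]
J₁: ẑ×o_n = [-0.3086, 0.3606, 0.0000], ω = ẑ
J2: z=[-0.7193, 0.6947, 0.0000] o=[-0.0834, -0.0863, 0.2700] → [0.3027, 0.3134, -0.5925, -0.7193, 0.6947, 0.0000]
J3: z=[0.6947, 0.7193, 0.0000] o=[-0.0834, -0.0863, 0.7700] → [-0.0462, 0.0446, -0.0450, 0.6947, 0.7193, 0.0000]
J4: z=[-0.5892, 0.5690, -0.5736] o=[-0.1989, 0.0252, 0.9994] → [-0.0045, -0.4939, -0.4854, -0.5892, 0.5690, -0.5736]
J5: z=[-0.5892, 0.5690, -0.5736] o=[0.2701, 0.1913, 0.6823] → [0.0806, -0.0381, -0.1206, -0.5892, 0.5690, -0.5736]
V = J·q̇ = [0.3382, 0.2925, 0.0637, 0.3985, 0.0031, -0.1282]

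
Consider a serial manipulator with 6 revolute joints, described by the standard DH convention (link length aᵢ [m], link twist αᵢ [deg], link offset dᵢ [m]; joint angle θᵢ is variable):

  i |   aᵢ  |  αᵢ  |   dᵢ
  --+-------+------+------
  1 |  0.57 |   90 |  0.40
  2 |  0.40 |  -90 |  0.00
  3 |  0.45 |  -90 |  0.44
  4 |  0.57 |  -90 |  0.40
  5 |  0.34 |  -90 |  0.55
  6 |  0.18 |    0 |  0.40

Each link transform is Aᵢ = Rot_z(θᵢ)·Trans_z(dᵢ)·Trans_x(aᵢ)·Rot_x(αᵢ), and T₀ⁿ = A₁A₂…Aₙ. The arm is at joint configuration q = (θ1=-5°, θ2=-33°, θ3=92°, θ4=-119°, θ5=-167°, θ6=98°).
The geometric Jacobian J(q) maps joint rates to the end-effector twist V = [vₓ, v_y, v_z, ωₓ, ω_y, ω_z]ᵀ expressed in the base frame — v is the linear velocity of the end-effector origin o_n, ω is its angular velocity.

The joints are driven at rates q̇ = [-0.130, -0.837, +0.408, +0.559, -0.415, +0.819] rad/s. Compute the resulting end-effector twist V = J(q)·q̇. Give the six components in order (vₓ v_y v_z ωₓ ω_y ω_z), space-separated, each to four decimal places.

0.7647 -0.1952 -0.1189 -0.8908 0.4169 0.9086

o_n = [0.7199, 0.5128, 1.4412]
J₁: ẑ×o_n = [-0.5128, 0.7199, 0.0000], ω = ẑ
J2: z=[-0.0872, -0.9962, 0.0000] o=[0.5678, -0.0497, 0.4000] → [-1.0373, 0.0907, 0.1025, -0.0872, -0.9962, 0.0000]
J3: z=[0.5426, -0.0475, 0.8387] o=[0.9020, -0.0789, 0.1821] → [-0.5560, -0.8359, 0.3124, 0.5426, -0.0475, 0.8387]
J4: z=[-0.8380, 0.0383, 0.5443] o=[1.1668, 0.3494, 0.5597] → [-0.0552, 0.4955, -0.1198, -0.8380, 0.0383, 0.5443]
J5: z=[0.3137, 0.8500, 0.4232] o=[1.0861, 0.0652, 1.1903] → [0.0239, -0.2337, 0.4517, 0.3137, 0.8500, 0.4232]
J6: z=[-0.7161, -0.0809, 0.6933] o=[1.0466, 0.7097, 1.2247] → [0.1190, -0.0715, 0.1146, -0.7161, -0.0809, 0.6933]
V = J·q̇ = [0.7647, -0.1952, -0.1189, -0.8908, 0.4169, 0.9086]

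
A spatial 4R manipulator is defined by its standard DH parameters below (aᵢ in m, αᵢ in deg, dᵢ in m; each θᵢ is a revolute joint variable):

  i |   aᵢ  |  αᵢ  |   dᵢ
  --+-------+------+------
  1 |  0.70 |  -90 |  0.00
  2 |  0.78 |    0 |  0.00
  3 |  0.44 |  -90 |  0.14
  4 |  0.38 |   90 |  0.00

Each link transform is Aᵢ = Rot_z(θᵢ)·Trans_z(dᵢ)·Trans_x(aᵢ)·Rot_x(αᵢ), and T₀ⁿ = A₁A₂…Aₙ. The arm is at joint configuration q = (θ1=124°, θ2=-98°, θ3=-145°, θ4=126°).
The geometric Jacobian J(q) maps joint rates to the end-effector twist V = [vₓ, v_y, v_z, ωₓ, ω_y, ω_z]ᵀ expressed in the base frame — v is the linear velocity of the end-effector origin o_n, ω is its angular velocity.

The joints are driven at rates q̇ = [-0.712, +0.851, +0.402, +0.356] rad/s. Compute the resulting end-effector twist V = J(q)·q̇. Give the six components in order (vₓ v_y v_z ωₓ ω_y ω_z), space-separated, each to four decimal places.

o_n = [-0.1369, 0.5024, 0.5794]
J₁: ẑ×o_n = [-0.5024, -0.1369, 0.0000], ω = ẑ
J2: z=[-0.8290, -0.5592, 0.0000] o=[-0.3914, 0.5803, 0.0000] → [-0.3240, 0.4803, 0.2069, -0.8290, -0.5592, 0.0000]
J3: z=[-0.8290, -0.5592, 0.0000] o=[-0.3307, 0.4903, 0.7724] → [0.1079, -0.1600, 0.0984, -0.8290, -0.5592, 0.0000]
J4: z=[0.4982, -0.7387, 0.4540] o=[-0.3351, 0.2464, 0.3804] → [-0.2632, -0.0092, 0.2739, 0.4982, -0.7387, 0.4540]
V = J·q̇ = [0.0317, 0.4386, 0.3131, -0.8614, -0.9636, -0.5504]

0.0317 0.4386 0.3131 -0.8614 -0.9636 -0.5504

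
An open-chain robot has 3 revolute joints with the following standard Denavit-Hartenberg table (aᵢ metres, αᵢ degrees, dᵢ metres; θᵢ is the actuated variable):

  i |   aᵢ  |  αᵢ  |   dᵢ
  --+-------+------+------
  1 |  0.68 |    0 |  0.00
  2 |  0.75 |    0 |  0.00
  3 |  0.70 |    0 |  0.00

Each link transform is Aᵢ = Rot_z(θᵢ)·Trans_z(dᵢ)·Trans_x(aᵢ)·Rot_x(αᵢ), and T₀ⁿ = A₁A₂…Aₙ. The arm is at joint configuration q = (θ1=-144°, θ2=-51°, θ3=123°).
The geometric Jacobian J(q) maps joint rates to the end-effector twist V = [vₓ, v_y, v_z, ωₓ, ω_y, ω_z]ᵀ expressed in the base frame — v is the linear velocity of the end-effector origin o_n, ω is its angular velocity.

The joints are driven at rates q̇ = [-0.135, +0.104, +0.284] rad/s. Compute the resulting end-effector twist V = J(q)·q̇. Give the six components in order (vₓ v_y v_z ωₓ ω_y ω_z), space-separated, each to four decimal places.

o_n = [-1.0583, -0.8713, 0.0000]
J₁: ẑ×o_n = [0.8713, -1.0583, 0.0000], ω = ẑ
J2: z=[0.0000, 0.0000, 1.0000] o=[-0.5501, -0.3997, 0.0000] → [0.4716, -0.5081, 0.0000, 0.0000, 0.0000, 1.0000]
J3: z=[0.0000, 0.0000, 1.0000] o=[-1.2746, -0.2056, 0.0000] → [0.6657, 0.2163, -0.0000, 0.0000, 0.0000, 1.0000]
V = J·q̇ = [0.1205, 0.1515, 0.0000, 0.0000, 0.0000, 0.2530]

0.1205 0.1515 0.0000 0.0000 0.0000 0.2530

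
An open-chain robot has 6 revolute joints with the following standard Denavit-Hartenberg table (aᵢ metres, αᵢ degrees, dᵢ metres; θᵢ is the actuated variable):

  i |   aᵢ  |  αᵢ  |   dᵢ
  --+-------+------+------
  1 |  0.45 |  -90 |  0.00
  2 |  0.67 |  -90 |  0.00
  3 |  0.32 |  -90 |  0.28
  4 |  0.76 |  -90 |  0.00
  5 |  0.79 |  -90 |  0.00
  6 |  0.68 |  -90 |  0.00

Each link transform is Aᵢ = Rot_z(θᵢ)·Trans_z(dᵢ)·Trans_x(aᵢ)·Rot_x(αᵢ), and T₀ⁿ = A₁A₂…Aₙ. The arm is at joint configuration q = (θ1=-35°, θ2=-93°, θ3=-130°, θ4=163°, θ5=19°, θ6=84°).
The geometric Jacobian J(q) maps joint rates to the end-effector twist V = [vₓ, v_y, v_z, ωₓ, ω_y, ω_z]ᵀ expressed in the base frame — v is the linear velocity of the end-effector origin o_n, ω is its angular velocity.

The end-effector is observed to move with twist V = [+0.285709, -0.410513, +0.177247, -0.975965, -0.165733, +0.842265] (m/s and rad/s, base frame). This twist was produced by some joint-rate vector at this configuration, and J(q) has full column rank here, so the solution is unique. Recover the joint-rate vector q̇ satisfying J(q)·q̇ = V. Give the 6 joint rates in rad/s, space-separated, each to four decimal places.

o_n = [-0.8919, -0.5191, 1.0453]
J₁: ẑ×o_n = [0.5191, -0.8919, 0.0000], ω = ẑ
J2: z=[0.5736, 0.8192, 0.0000] o=[0.3686, -0.2581, 0.0000] → [0.8563, -0.5996, 0.8829, 0.5736, 0.8192, 0.0000]
J3: z=[0.8180, -0.5728, 0.0523] o=[0.3399, -0.2380, 0.6691] → [-0.2008, -0.3722, -0.9355, 0.8180, -0.5728, 0.0523]
J4: z=[0.3358, 0.5495, 0.7650] o=[0.7184, -0.2038, 0.4783] → [0.5528, -1.4223, 0.7790, 0.3358, 0.5495, 0.7650]
J5: z=[0.6458, -0.7256, 0.2377] o=[0.1972, -0.5185, 0.9332] → [-0.0812, -0.3313, -0.7906, 0.6458, -0.7256, 0.2377]
J6: z=[-0.0943, -0.3848, -0.9182] o=[-0.4013, -0.9692, 1.1836] → [0.4665, 0.4374, -0.2312, -0.0943, -0.3848, -0.9182]
q̇ = J⁺·V = [0.9230, -0.7940, -0.7320, 0.3380, -0.0070, 0.3260]

0.9230 -0.7940 -0.7320 0.3380 -0.0070 0.3260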